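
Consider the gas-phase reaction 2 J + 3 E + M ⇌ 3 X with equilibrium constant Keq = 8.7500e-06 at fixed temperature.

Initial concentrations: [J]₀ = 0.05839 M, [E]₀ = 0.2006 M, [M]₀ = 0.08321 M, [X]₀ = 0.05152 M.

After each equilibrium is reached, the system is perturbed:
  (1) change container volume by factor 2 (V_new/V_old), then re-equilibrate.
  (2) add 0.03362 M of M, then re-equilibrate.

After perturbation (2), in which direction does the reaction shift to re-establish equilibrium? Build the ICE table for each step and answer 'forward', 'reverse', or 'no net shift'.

Direction: forward

Q₀ = 59.71 vs Keq = 8.7500e-06 ⇒ Q>K, reverse
Step 1:
                    J           E           M           X
  Initial     0.05839      0.2006     0.08321     0.05152
  Change      0.03402     0.05103     0.01701    -0.05103
  Equil       0.09241      0.2516      0.1002  4.9229e-04
  solve Keq expr → x = -0.01701; check Q = 8.7500e-06
Then change container volume by factor 2 (V_new/V_old).
Step 2:
                    J           E           M           X
  Initial      0.0462      0.1258     0.05011  2.4614e-04
  Change   8.1849e-05  1.2277e-04  4.0924e-05 -1.2277e-04
  Equil       0.04629      0.1259     0.05015  1.2337e-04
  solve Keq expr → x = -4.0924e-05; check Q = 8.7500e-06
Then add 0.03362 M of M.
Step 3:
                    J           E           M           X
  Initial     0.04629      0.1259     0.08377  1.2337e-04
  Change  -1.5298e-05 -2.2947e-05 -7.6489e-06  2.2947e-05
  Equil       0.04627      0.1259     0.08376  1.4632e-04
  solve Keq expr → x = 7.6489e-06; check Q = 8.7500e-06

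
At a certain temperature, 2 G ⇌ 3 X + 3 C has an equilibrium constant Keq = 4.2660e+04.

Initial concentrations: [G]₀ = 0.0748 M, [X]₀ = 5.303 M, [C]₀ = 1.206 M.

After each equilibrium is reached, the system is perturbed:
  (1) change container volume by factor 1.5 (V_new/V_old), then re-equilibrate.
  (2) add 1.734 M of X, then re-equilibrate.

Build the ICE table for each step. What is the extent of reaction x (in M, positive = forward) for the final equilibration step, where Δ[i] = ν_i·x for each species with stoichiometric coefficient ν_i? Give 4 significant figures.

x = -0.008964 M

Q₀ = 4.6752e+04 vs Keq = 4.2660e+04 ⇒ Q>K, reverse
Step 1:
                  G         X         C
  init       0.0748     5.303     1.206
  Δ        0.002973  -0.00446  -0.00446
  eq        0.07777     5.299     1.202
  solve Keq expr → x = -0.001487; check Q = 4.2660e+04
Then change container volume by factor 1.5 (V_new/V_old).
Step 2:
                  G         X         C
  init      0.05185     3.532     0.801
  Δ        -0.02664   0.03996   0.03996
  eq        0.02521     3.572     0.841
  solve Keq expr → x = 0.01332; check Q = 4.2660e+04
Then add 1.734 M of X.
Step 3:
                  G         X         C
  init      0.02521     5.306     0.841
  Δ         0.01793  -0.02689  -0.02689
  eq        0.04314     5.279    0.8141
  solve Keq expr → x = -0.008964; check Q = 4.2660e+04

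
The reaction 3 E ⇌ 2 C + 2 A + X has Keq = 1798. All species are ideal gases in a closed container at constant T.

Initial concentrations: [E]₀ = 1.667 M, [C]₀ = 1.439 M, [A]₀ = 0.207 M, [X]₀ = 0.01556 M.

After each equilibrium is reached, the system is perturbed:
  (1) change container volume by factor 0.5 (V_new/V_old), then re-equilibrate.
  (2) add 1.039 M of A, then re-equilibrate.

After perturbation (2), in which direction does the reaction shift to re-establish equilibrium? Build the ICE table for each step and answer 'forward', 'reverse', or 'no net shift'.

Direction: reverse

Q₀ = 2.9803e-04 vs Keq = 1798 ⇒ Q<K, forward
Step 1:
                  E         C         A         X
  Initial     1.667     1.439     0.207   0.01556
  Change     -1.529     1.019     1.019    0.5095
  Equil      0.1384     2.458     1.226    0.5251
  solve Keq expr → x = 0.5095; check Q = 1798
Then change container volume by factor 0.5 (V_new/V_old).
Step 2:
                  E         C         A         X
  Initial    0.2768     4.916     2.452      1.05
  Change     0.1397  -0.09311  -0.09311  -0.04655
  Equil      0.4165     4.823     2.359     1.004
  solve Keq expr → x = -0.04655; check Q = 1798
Then add 1.039 M of A.
Step 3:
                  E         C         A         X
  Initial    0.4165     4.823     3.398     1.004
  Change    0.09753  -0.06502  -0.06502  -0.03251
  Equil       0.514     4.758     3.333    0.9711
  solve Keq expr → x = -0.03251; check Q = 1798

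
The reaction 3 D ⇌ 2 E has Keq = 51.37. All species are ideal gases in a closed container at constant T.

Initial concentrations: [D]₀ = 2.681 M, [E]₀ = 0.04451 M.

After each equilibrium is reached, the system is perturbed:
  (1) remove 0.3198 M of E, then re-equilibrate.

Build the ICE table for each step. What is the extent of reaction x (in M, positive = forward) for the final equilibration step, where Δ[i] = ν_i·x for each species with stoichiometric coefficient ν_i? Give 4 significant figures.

x = 0.01531 M

Q₀ = 1.0281e-04 vs Keq = 51.37 ⇒ Q<K, forward
Step 1:
                   D          E
  Initial      2.681    0.04451
  Change      -2.315      1.543
  Equil       0.3661      1.588
  solve Keq expr → x = 0.7716; check Q = 51.37
Then remove 0.3198 M of E.
Step 2:
                   D          E
  Initial     0.3661      1.268
  Change    -0.04593    0.03062
  Equil       0.3202      1.299
  solve Keq expr → x = 0.01531; check Q = 51.37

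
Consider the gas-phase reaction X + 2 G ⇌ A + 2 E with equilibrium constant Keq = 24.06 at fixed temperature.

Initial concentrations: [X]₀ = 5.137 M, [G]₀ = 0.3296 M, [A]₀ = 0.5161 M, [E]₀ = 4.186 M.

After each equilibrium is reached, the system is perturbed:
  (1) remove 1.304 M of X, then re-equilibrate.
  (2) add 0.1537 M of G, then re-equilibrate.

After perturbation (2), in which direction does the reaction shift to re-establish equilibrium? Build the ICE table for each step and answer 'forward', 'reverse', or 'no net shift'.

Direction: forward

Q₀ = 16.2 vs Keq = 24.06 ⇒ Q<K, forward
Step 1:
                    X           G           A           E
  init          5.137      0.3296      0.5161       4.186
  Δ          -0.02444    -0.04887     0.02444     0.04887
  eq            5.113      0.2807      0.5405       4.235
  solve Keq expr → x = 0.02444; check Q = 24.06
Then remove 1.304 M of X.
Step 2:
                    X           G           A           E
  init          3.809      0.2807      0.5405       4.235
  Δ           0.01784     0.03568    -0.01784    -0.03568
  eq            3.826      0.3164      0.5227       4.199
  solve Keq expr → x = -0.01784; check Q = 24.06
Then add 0.1537 M of G.
Step 3:
                    X           G           A           E
  init          3.826      0.4701      0.5227       4.199
  Δ           -0.0615      -0.123      0.0615       0.123
  eq            3.765      0.3471      0.5842       4.322
  solve Keq expr → x = 0.0615; check Q = 24.06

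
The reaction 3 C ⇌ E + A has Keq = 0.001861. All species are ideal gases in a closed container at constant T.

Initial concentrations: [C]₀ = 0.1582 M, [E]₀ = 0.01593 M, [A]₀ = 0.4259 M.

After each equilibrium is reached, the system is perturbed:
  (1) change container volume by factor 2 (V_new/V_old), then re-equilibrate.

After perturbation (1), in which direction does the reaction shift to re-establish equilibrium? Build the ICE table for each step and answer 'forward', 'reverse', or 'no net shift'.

Q₀ = 1.714 vs Keq = 0.001861 ⇒ Q>K, reverse
Step 1:
                    C           E           A
  init         0.1582     0.01593      0.4259
  Δ           0.04767    -0.01589    -0.01589
  eq           0.2059  3.9604e-05        0.41
  solve Keq expr → x = -0.01589; check Q = 0.001861
Then change container volume by factor 2 (V_new/V_old).
Step 2:
                    C           E           A
  init         0.1029  1.9802e-05       0.205
  Δ        2.9676e-05 -9.8920e-06 -9.8920e-06
  eq            0.103  9.9100e-06       0.205
  solve Keq expr → x = -9.8920e-06; check Q = 0.001861

Direction: reverse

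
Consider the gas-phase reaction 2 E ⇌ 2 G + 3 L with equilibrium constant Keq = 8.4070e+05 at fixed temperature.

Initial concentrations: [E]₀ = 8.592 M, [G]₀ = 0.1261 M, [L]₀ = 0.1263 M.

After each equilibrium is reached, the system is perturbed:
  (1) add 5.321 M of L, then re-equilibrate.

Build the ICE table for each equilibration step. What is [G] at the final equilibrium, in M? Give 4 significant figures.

[G]_eq = 8.08 M

Q₀ = 4.3396e-07 vs Keq = 8.4070e+05 ⇒ Q<K, forward
Step 1:
                    E           G           L
  init          8.592      0.1261      0.1263
  Δ            -8.195       8.195       12.29
  eq           0.3972       8.321       12.42
  solve Keq expr → x = 4.097; check Q = 8.4070e+05
Then add 5.321 M of L.
Step 2:
                    E           G           L
  init         0.3972       8.321       17.74
  Δ            0.2412     -0.2412     -0.3618
  eq           0.6384        8.08       17.38
  solve Keq expr → x = -0.1206; check Q = 8.4070e+05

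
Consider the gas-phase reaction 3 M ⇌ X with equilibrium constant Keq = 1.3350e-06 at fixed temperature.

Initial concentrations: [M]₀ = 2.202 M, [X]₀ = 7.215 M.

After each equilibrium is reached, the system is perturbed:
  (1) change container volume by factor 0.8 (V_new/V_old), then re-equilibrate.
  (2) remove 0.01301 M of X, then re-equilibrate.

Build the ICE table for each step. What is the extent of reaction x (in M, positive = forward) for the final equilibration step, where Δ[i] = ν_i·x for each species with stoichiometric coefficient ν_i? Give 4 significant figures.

x = 0.01287 M

Q₀ = 0.6757 vs Keq = 1.3350e-06 ⇒ Q>K, reverse
Step 1:
                    M           X
  I             2.202       7.215
  C             21.59      -7.197
  E             23.79     0.01798
  solve Keq expr → x = -7.197; check Q = 1.3350e-06
Then change container volume by factor 0.8 (V_new/V_old).
Step 2:
                    M           X
  I             29.74     0.02248
  C          -0.03753     0.01251
  E              29.7     0.03499
  solve Keq expr → x = 0.01251; check Q = 1.3350e-06
Then remove 0.01301 M of X.
Step 3:
                    M           X
  I              29.7     0.02198
  C          -0.03862     0.01287
  E             29.67     0.03485
  solve Keq expr → x = 0.01287; check Q = 1.3350e-06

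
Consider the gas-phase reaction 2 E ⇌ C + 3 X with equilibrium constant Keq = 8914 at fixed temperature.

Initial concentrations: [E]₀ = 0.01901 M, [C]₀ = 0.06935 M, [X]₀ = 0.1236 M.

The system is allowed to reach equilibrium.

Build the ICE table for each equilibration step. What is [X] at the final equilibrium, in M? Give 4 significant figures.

Q₀ = 0.3624 vs Keq = 8914 ⇒ Q<K, forward
Step 1:
                    E           C           X
  init        0.01901     0.06935      0.1236
  Δ          -0.01883    0.009417     0.02825
  eq       1.7590e-04     0.07877      0.1519
  solve Keq expr → x = 0.009417; check Q = 8914

[X]_eq = 0.1519 M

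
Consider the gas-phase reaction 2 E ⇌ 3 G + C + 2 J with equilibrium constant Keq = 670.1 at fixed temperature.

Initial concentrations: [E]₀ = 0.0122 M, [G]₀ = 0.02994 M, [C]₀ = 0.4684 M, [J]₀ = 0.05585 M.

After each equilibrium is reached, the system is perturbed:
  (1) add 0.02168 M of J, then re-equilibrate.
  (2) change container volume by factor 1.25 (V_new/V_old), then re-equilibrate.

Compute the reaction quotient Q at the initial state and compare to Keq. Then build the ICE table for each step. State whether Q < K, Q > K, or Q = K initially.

Q₀ = 2.6345e-04; Q < K (proceeds forward)

Q₀ = 2.6345e-04 vs Keq = 670.1 ⇒ Q<K, forward
Step 1:
                   E          G          C          J
  init        0.0122    0.02994     0.4684    0.05585
  Δ         -0.01218    0.01827    0.00609    0.01218
  eq      1.9163e-05    0.04821     0.4745    0.06803
  solve Keq expr → x = 0.00609; check Q = 670.1
Then add 0.02168 M of J.
Step 2:
                   E          G          C          J
  init    1.9163e-05    0.04821     0.4745    0.08971
  Δ       6.0980e-06 -9.1470e-06 -3.0490e-06 -6.0980e-06
  eq      2.5261e-05     0.0482     0.4745     0.0897
  solve Keq expr → x = -3.0490e-06; check Q = 670.1
Then change container volume by factor 1.25 (V_new/V_old).
Step 3:
                   E          G          C          J
  init    2.0209e-05    0.03856     0.3796    0.07176
  Δ       -7.2684e-06 1.0903e-05 3.6342e-06 7.2684e-06
  eq      1.2941e-05    0.03857     0.3796    0.07177
  solve Keq expr → x = 3.6342e-06; check Q = 670.1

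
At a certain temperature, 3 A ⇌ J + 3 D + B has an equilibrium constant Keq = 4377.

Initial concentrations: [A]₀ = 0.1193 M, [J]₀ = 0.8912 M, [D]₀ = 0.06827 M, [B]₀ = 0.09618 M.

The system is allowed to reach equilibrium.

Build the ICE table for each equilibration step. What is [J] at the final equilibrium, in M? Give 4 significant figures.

Q₀ = 0.01606 vs Keq = 4377 ⇒ Q<K, forward
Step 1:
                    A           J           D           B
  I            0.1193      0.8912     0.06827     0.09618
  C           -0.1137     0.03791      0.1137     0.03791
  E          0.005557      0.9291       0.182      0.1341
  solve Keq expr → x = 0.03791; check Q = 4377

[J]_eq = 0.9291 M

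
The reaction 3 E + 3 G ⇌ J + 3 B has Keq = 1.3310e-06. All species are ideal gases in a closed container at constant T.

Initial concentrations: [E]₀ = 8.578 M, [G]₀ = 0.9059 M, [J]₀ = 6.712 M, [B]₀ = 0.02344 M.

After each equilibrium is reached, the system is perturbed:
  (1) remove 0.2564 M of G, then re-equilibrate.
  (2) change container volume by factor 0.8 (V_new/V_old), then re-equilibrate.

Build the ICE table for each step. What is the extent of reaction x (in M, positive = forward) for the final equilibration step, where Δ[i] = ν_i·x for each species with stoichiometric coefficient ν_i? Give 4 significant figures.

Q₀ = 1.8422e-07 vs Keq = 1.3310e-06 ⇒ Q<K, forward
Step 1:
                  E         G         J         B
  Initial     8.578    0.9059     6.712   0.02344
  Change   -0.02072  -0.02072  0.006906   0.02072
  Equil       8.557    0.8852     6.719   0.04416
  solve Keq expr → x = 0.006906; check Q = 1.3310e-06
Then remove 0.2564 M of G.
Step 2:
                  E         G         J         B
  Initial     8.557    0.6288     6.719   0.04416
  Change    0.01213   0.01213 -0.004044  -0.01213
  Equil       8.569    0.6409     6.715   0.03202
  solve Keq expr → x = -0.004044; check Q = 1.3310e-06
Then change container volume by factor 0.8 (V_new/V_old).
Step 3:
                  E         G         J         B
  Initial     10.71    0.8011     8.394   0.04003
  Change  -0.006041 -0.006041  0.002014  0.006041
  Equil       10.71    0.7951     8.396   0.04607
  solve Keq expr → x = 0.002014; check Q = 1.3310e-06

x = 0.002014 M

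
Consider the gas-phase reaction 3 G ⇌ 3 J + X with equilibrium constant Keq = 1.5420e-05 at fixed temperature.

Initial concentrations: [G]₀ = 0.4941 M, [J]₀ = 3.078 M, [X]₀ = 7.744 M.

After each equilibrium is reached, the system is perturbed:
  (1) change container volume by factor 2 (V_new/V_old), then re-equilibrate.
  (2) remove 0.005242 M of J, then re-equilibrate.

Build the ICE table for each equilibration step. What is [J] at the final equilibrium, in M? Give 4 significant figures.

[J]_eq = 0.02908 M

Q₀ = 1872 vs Keq = 1.5420e-05 ⇒ Q>K, reverse
Step 1:
                  G         J         X
  Initial    0.4941     3.078     7.744
  Change      3.032    -3.032    -1.011
  Equil       3.526   0.04647     6.733
  solve Keq expr → x = -1.011; check Q = 1.5420e-05
Then change container volume by factor 2 (V_new/V_old).
Step 2:
                  G         J         X
  Initial     1.763   0.02324     3.367
  Change  -0.005935  0.005935  0.001978
  Equil       1.757   0.02917     3.369
  solve Keq expr → x = 0.001978; check Q = 1.5420e-05
Then remove 0.005242 M of J.
Step 3:
                  G         J         X
  Initial     1.757   0.02393     3.369
  Change  -0.005152  0.005152  0.001717
  Equil       1.752   0.02908      3.37
  solve Keq expr → x = 0.001717; check Q = 1.5420e-05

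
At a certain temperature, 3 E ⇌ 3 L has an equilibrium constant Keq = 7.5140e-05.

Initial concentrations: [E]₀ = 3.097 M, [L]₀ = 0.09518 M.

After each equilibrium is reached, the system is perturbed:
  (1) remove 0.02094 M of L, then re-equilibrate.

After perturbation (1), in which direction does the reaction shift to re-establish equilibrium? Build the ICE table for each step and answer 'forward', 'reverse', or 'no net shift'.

Q₀ = 2.9028e-05 vs Keq = 7.5140e-05 ⇒ Q<K, forward
Step 1:
                   E          L
  Initial      3.097    0.09518
  Change    -0.03407    0.03407
  Equil        3.063     0.1292
  solve Keq expr → x = 0.01136; check Q = 7.5140e-05
Then remove 0.02094 M of L.
Step 2:
                   E          L
  Initial      3.063     0.1083
  Change    -0.02009    0.02009
  Equil        3.043     0.1284
  solve Keq expr → x = 0.006697; check Q = 7.5140e-05

Direction: forward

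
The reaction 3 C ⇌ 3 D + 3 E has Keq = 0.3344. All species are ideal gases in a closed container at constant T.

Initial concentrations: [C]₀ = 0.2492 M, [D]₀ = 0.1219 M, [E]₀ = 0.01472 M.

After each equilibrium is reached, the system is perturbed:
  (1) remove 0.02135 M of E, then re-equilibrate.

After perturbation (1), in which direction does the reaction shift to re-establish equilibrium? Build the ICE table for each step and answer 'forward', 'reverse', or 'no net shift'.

Q₀ = 3.7333e-07 vs Keq = 0.3344 ⇒ Q<K, forward
Step 1:
                   C          D          E
  I           0.2492     0.1219    0.01472
  C          -0.1709     0.1709     0.1709
  E           0.0783     0.2928     0.1856
  solve Keq expr → x = 0.05697; check Q = 0.3344
Then remove 0.02135 M of E.
Step 2:
                   C          D          E
  I           0.0783     0.2928     0.1643
  C        -0.005405   0.005405   0.005405
  E           0.0729     0.2982     0.1697
  solve Keq expr → x = 0.001802; check Q = 0.3344

Direction: forward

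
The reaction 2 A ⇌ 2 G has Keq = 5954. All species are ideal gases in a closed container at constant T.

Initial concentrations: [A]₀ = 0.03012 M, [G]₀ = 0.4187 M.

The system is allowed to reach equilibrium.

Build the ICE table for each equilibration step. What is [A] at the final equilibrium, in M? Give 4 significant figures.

[A]_eq = 0.005742 M

Q₀ = 193.2 vs Keq = 5954 ⇒ Q<K, forward
Step 1:
                   A          G
  I          0.03012     0.4187
  C         -0.02438    0.02438
  E         0.005742     0.4431
  solve Keq expr → x = 0.01219; check Q = 5954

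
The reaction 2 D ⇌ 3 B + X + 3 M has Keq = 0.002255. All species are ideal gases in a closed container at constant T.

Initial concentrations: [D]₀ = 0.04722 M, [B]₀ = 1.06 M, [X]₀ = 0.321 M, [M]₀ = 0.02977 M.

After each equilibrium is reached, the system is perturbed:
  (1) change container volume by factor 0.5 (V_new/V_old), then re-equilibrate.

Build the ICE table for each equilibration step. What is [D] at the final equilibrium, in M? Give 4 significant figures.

Q₀ = 0.004524 vs Keq = 0.002255 ⇒ Q>K, reverse
Step 1:
                   D          B          X          M
  I          0.04722       1.06      0.321    0.02977
  C         0.003284  -0.004926  -0.001642  -0.004926
  E           0.0505      1.055     0.3194    0.02484
  solve Keq expr → x = -0.001642; check Q = 0.002255
Then change container volume by factor 0.5 (V_new/V_old).
Step 2:
                   D          B          X          M
  I            0.101       2.11     0.6387    0.04969
  C          0.02104   -0.03156   -0.01052   -0.03156
  E           0.1221      2.079     0.6282    0.01812
  solve Keq expr → x = -0.01052; check Q = 0.002255

[D]_eq = 0.1221 M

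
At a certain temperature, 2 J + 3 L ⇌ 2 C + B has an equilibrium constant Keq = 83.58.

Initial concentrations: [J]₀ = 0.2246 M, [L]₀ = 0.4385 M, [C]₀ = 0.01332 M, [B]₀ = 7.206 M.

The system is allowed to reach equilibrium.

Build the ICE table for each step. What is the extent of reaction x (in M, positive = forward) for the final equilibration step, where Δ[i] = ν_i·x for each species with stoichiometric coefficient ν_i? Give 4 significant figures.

Q₀ = 0.3006 vs Keq = 83.58 ⇒ Q<K, forward
Step 1:
                   J          L          C          B
  Initial     0.2246     0.4385    0.01332      7.206
  Change    -0.07776    -0.1166    0.07776    0.03888
  Equil       0.1468     0.3219    0.09108      7.245
  solve Keq expr → x = 0.03888; check Q = 83.58

x = 0.03888 M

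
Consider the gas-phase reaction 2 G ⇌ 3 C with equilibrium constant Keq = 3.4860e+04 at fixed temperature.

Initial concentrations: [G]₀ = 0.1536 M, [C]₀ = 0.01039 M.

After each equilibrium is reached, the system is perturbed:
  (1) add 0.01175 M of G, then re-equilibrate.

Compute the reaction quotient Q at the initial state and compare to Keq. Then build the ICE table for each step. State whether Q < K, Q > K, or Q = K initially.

Q₀ = 4.7541e-05 vs Keq = 3.4860e+04 ⇒ Q<K, forward
Step 1:
                  G         C
  Initial    0.1536   0.01039
  Change     -0.153    0.2295
  Equil   6.2912e-04    0.2398
  solve Keq expr → x = 0.07649; check Q = 3.4860e+04
Then add 0.01175 M of G.
Step 2:
                  G         C
  Initial   0.01238    0.2398
  Change   -0.01168   0.01752
  Equil   6.9930e-04    0.2574
  solve Keq expr → x = 0.00584; check Q = 3.4860e+04

Q₀ = 4.7541e-05; Q < K (proceeds forward)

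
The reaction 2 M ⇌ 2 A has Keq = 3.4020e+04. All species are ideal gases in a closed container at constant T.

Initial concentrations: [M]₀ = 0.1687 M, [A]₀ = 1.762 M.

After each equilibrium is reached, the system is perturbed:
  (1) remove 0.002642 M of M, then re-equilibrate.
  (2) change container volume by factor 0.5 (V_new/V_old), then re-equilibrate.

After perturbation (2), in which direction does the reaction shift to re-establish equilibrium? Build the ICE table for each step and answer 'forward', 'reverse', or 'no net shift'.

Direction: no net shift

Q₀ = 109.1 vs Keq = 3.4020e+04 ⇒ Q<K, forward
Step 1:
                   M          A
  I           0.1687      1.762
  C          -0.1583     0.1583
  E          0.01041       1.92
  solve Keq expr → x = 0.07914; check Q = 3.4020e+04
Then remove 0.002642 M of M.
Step 2:
                   M          A
  I         0.007769       1.92
  C         0.002628  -0.002628
  E           0.0104      1.918
  solve Keq expr → x = -0.001314; check Q = 3.4020e+04
Then change container volume by factor 0.5 (V_new/V_old).
Step 3:
                   M          A
  I          0.02079      3.835
  C                0          0
  E          0.02079      3.835
  solve Keq expr → x = 0; check Q = 3.4020e+04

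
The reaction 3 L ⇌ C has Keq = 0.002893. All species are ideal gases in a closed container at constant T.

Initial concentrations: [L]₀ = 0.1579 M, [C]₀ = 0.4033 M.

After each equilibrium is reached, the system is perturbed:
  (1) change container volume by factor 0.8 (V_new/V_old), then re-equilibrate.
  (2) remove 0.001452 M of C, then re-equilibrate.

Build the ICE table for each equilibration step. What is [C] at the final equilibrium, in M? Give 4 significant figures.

Q₀ = 102.4 vs Keq = 0.002893 ⇒ Q>K, reverse
Step 1:
                    L           C
  init         0.1579      0.4033
  Δ             1.189     -0.3962
  eq            1.347    0.007064
  solve Keq expr → x = -0.3962; check Q = 0.002893
Then change container volume by factor 0.8 (V_new/V_old).
Step 2:
                    L           C
  init          1.683     0.00883
  Δ          -0.01389    0.004628
  eq            1.669     0.01346
  solve Keq expr → x = 0.004628; check Q = 0.002893
Then remove 0.001452 M of C.
Step 3:
                    L           C
  init          1.669     0.01201
  Δ         -0.004062    0.001354
  eq            1.665     0.01336
  solve Keq expr → x = 0.001354; check Q = 0.002893

[C]_eq = 0.01336 M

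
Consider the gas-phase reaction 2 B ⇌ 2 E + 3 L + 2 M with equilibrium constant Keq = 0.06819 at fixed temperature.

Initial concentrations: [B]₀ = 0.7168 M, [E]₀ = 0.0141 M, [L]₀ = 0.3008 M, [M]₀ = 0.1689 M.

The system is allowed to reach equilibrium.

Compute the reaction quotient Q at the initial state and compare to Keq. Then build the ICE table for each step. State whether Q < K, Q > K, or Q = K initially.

Q₀ = 3.0042e-07; Q < K (proceeds forward)

Q₀ = 3.0042e-07 vs Keq = 0.06819 ⇒ Q<K, forward
Step 1:
                    B           E           L           M
  init         0.7168      0.0141      0.3008      0.1689
  Δ            -0.312       0.312       0.468       0.312
  eq           0.4048      0.3261      0.7688      0.4809
  solve Keq expr → x = 0.156; check Q = 0.06819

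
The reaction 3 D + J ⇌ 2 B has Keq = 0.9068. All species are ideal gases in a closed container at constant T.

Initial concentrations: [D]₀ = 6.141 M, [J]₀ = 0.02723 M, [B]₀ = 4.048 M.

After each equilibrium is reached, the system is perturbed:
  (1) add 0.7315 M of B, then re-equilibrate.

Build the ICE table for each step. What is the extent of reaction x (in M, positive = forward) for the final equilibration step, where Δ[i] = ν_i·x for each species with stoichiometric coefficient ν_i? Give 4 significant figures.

x = -0.02323 M

Q₀ = 2.598 vs Keq = 0.9068 ⇒ Q>K, reverse
Step 1:
                  D         J         B
  I           6.141   0.02723     4.048
  C           0.129     0.043    -0.086
  E            6.27   0.07023     3.962
  solve Keq expr → x = -0.043; check Q = 0.9068
Then add 0.7315 M of B.
Step 2:
                  D         J         B
  I            6.27   0.07023     4.694
  C          0.0697   0.02323  -0.04647
  E            6.34   0.09346     4.647
  solve Keq expr → x = -0.02323; check Q = 0.9068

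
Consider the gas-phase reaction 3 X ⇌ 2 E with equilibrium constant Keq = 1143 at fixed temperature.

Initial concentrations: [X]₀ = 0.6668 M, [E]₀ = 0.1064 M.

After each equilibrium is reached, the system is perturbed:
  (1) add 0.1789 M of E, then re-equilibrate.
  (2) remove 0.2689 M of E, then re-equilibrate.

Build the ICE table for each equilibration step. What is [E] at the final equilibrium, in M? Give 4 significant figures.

Q₀ = 0.03819 vs Keq = 1143 ⇒ Q<K, forward
Step 1:
                   X          E
  Initial     0.6668     0.1064
  Change     -0.6057     0.4038
  Equil      0.06107     0.5102
  solve Keq expr → x = 0.2019; check Q = 1143
Then add 0.1789 M of E.
Step 2:
                   X          E
  Initial    0.06107     0.6891
  Change     0.01293  -0.008617
  Equil        0.074     0.6805
  solve Keq expr → x = -0.004309; check Q = 1143
Then remove 0.2689 M of E.
Step 3:
                   X          E
  Initial      0.074     0.4116
  Change    -0.01994    0.01329
  Equil      0.05406     0.4249
  solve Keq expr → x = 0.006647; check Q = 1143

[E]_eq = 0.4249 M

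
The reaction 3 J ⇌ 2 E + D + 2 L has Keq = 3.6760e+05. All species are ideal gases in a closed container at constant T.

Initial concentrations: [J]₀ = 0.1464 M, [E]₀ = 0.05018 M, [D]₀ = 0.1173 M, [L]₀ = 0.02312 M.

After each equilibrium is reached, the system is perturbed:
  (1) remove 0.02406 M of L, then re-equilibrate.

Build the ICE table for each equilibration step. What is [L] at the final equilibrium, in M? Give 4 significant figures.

[L]_eq = 0.09636 M

Q₀ = 5.0317e-05 vs Keq = 3.6760e+05 ⇒ Q<K, forward
Step 1:
                  J         E         D         L
  init       0.1464   0.05018    0.1173   0.02312
  Δ         -0.1459   0.09725   0.04863   0.09725
  eq      5.2190e-04    0.1474    0.1659    0.1204
  solve Keq expr → x = 0.04863; check Q = 3.6760e+05
Then remove 0.02406 M of L.
Step 2:
                  J         E         D         L
  init    5.2190e-04    0.1474    0.1659   0.09631
  Δ       -7.1828e-05 4.7885e-05 2.3943e-05 4.7885e-05
  eq      4.5008e-04    0.1475    0.1659   0.09636
  solve Keq expr → x = 2.3943e-05; check Q = 3.6760e+05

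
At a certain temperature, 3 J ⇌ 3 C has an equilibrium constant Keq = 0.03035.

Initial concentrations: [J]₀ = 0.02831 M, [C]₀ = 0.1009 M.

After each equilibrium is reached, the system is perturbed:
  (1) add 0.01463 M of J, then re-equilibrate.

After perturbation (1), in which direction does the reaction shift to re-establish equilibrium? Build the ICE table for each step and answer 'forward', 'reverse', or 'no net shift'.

Direction: forward

Q₀ = 45.27 vs Keq = 0.03035 ⇒ Q>K, reverse
Step 1:
                   J          C
  Initial    0.02831     0.1009
  Change     0.07018   -0.07018
  Equil      0.09849    0.03072
  solve Keq expr → x = -0.02339; check Q = 0.03035
Then add 0.01463 M of J.
Step 2:
                   J          C
  Initial     0.1131    0.03072
  Change   -0.003478   0.003478
  Equil       0.1096     0.0342
  solve Keq expr → x = 0.001159; check Q = 0.03035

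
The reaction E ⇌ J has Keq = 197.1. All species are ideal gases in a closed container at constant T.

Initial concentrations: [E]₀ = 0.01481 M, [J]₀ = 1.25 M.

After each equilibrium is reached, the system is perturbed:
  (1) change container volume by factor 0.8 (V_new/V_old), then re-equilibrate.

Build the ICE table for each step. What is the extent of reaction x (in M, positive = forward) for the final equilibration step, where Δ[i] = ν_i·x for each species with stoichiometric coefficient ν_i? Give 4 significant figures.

x = 0 M

Q₀ = 84.4 vs Keq = 197.1 ⇒ Q<K, forward
Step 1:
                    E           J
  init        0.01481        1.25
  Δ         -0.008425    0.008425
  eq         0.006385       1.258
  solve Keq expr → x = 0.008425; check Q = 197.1
Then change container volume by factor 0.8 (V_new/V_old).
Step 2:
                    E           J
  init       0.007981       1.573
  Δ                 0           0
  eq         0.007981       1.573
  solve Keq expr → x = 0; check Q = 197.1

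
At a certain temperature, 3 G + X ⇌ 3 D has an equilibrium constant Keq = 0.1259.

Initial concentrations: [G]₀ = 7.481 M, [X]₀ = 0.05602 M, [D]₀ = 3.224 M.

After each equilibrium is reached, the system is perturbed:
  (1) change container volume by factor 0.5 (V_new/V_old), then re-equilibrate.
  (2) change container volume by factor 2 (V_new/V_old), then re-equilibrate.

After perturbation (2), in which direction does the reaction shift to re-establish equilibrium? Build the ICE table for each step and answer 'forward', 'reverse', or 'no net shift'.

Direction: reverse

Q₀ = 1.429 vs Keq = 0.1259 ⇒ Q>K, reverse
Step 1:
                    G           X           D
  I             7.481     0.05602       3.224
  C            0.6215      0.2072     -0.6215
  E             8.103      0.2632       2.602
  solve Keq expr → x = -0.2072; check Q = 0.1259
Then change container volume by factor 0.5 (V_new/V_old).
Step 2:
                    G           X           D
  I             16.21      0.5264       5.205
  C           -0.4652     -0.1551      0.4652
  E             15.74      0.3713        5.67
  solve Keq expr → x = 0.1551; check Q = 0.1259
Then change container volume by factor 2 (V_new/V_old).
Step 3:
                    G           X           D
  I              7.87      0.1857       2.835
  C            0.2326     0.07753     -0.2326
  E             8.103      0.2632       2.602
  solve Keq expr → x = -0.07753; check Q = 0.1259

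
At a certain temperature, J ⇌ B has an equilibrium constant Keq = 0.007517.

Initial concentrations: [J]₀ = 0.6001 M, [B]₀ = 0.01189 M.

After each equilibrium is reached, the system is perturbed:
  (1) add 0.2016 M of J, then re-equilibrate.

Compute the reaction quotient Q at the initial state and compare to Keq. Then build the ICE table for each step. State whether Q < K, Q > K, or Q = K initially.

Q₀ = 0.01981; Q > K (proceeds reverse)

Q₀ = 0.01981 vs Keq = 0.007517 ⇒ Q>K, reverse
Step 1:
                   J          B
  Initial     0.6001    0.01189
  Change    0.007324  -0.007324
  Equil       0.6074   0.004566
  solve Keq expr → x = -0.007324; check Q = 0.007517
Then add 0.2016 M of J.
Step 2:
                   J          B
  Initial      0.809   0.004566
  Change   -0.001504   0.001504
  Equil       0.8075    0.00607
  solve Keq expr → x = 0.001504; check Q = 0.007517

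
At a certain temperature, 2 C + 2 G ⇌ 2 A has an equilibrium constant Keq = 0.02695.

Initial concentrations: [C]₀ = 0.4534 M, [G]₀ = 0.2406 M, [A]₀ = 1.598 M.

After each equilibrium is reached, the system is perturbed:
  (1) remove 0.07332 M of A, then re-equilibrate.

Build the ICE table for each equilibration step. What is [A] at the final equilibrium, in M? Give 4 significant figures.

Q₀ = 214.6 vs Keq = 0.02695 ⇒ Q>K, reverse
Step 1:
                  C         G         A
  Initial    0.4534    0.2406     1.598
  Change      1.205     1.205    -1.205
  Equil       1.658     1.445    0.3934
  solve Keq expr → x = -0.6023; check Q = 0.02695
Then remove 0.07332 M of A.
Step 2:
                  C         G         A
  Initial     1.658     1.445    0.3201
  Change   -0.04883  -0.04883   0.04883
  Equil       1.609     1.396    0.3689
  solve Keq expr → x = 0.02442; check Q = 0.02695

[A]_eq = 0.3689 M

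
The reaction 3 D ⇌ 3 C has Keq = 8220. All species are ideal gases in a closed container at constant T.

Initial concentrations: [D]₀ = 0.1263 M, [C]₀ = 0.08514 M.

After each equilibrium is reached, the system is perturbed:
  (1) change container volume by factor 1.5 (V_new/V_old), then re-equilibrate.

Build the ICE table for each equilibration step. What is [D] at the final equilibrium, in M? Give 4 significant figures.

[D]_eq = 0.006655 M

Q₀ = 0.3063 vs Keq = 8220 ⇒ Q<K, forward
Step 1:
                  D         C
  init       0.1263   0.08514
  Δ         -0.1163    0.1163
  eq       0.009982    0.2015
  solve Keq expr → x = 0.03877; check Q = 8220
Then change container volume by factor 1.5 (V_new/V_old).
Step 2:
                  D         C
  init     0.006655    0.1343
  Δ               0         0
  eq       0.006655    0.1343
  solve Keq expr → x = 0; check Q = 8220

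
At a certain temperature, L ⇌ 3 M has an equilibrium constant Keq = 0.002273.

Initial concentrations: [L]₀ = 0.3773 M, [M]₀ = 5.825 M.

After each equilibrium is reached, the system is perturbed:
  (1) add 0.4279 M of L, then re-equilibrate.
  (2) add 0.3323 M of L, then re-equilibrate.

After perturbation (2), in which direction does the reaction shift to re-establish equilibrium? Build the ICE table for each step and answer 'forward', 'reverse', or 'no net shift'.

Q₀ = 523.8 vs Keq = 0.002273 ⇒ Q>K, reverse
Step 1:
                   L          M
  init        0.3773      5.825
  Δ            1.884     -5.652
  eq           2.261     0.1726
  solve Keq expr → x = -1.884; check Q = 0.002273
Then add 0.4279 M of L.
Step 2:
                   L          M
  init         2.689     0.1726
  Δ        -0.003395    0.01019
  eq           2.686     0.1828
  solve Keq expr → x = 0.003395; check Q = 0.002273
Then add 0.3323 M of L.
Step 3:
                   L          M
  init         3.018     0.1828
  Δ        -0.002399   0.007196
  eq           3.016       0.19
  solve Keq expr → x = 0.002399; check Q = 0.002273

Direction: forward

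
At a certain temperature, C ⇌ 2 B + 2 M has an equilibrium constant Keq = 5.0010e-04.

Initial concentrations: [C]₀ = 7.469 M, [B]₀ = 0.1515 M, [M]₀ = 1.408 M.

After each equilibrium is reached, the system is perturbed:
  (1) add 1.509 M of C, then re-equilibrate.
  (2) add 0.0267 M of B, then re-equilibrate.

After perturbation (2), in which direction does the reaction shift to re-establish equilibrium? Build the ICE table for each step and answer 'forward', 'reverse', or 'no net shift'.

Q₀ = 0.006092 vs Keq = 5.0010e-04 ⇒ Q>K, reverse
Step 1:
                  C         B         M
  I           7.469    0.1515     1.408
  C         0.05223   -0.1045   -0.1045
  E           7.521   0.04705     1.304
  solve Keq expr → x = -0.05223; check Q = 5.0010e-04
Then add 1.509 M of C.
Step 2:
                  C         B         M
  I            9.03   0.04705     1.304
  C       -0.002164  0.004327  0.004327
  E           9.028   0.05138     1.308
  solve Keq expr → x = 0.002164; check Q = 5.0010e-04
Then add 0.0267 M of B.
Step 3:
                  C         B         M
  I           9.028   0.07808     1.308
  C         0.01282  -0.02564  -0.02564
  E           9.041   0.05244     1.282
  solve Keq expr → x = -0.01282; check Q = 5.0010e-04

Direction: reverse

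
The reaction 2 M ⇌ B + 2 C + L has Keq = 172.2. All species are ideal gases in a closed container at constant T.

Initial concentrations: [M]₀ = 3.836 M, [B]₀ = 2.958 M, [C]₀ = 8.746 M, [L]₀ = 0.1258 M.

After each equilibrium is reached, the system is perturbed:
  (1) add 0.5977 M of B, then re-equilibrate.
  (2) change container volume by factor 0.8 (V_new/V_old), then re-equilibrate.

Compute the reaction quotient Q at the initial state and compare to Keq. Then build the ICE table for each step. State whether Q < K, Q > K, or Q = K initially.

Q₀ = 1.934; Q < K (proceeds forward)

Q₀ = 1.934 vs Keq = 172.2 ⇒ Q<K, forward
Step 1:
                    M           B           C           L
  init          3.836       2.958       8.746      0.1258
  Δ            -2.065       1.032       2.065       1.032
  eq            1.771        3.99       10.81       1.158
  solve Keq expr → x = 1.032; check Q = 172.2
Then add 0.5977 M of B.
Step 2:
                    M           B           C           L
  init          1.771       4.588       10.81       1.158
  Δ           0.07587    -0.03793    -0.07587    -0.03793
  eq            1.847        4.55       10.73        1.12
  solve Keq expr → x = -0.03793; check Q = 172.2
Then change container volume by factor 0.8 (V_new/V_old).
Step 3:
                    M           B           C           L
  init          2.309       5.688       13.42         1.4
  Δ            0.3119     -0.1559     -0.3119     -0.1559
  eq            2.621       5.532       13.11       1.244
  solve Keq expr → x = -0.1559; check Q = 172.2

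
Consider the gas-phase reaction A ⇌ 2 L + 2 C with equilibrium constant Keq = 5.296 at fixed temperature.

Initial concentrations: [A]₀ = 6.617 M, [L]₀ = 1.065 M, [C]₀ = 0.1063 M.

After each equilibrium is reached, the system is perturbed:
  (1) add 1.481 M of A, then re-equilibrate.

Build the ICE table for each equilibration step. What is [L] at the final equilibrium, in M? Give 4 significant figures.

Q₀ = 0.001937 vs Keq = 5.296 ⇒ Q<K, forward
Step 1:
                  A         L         C
  I           6.617     1.065    0.1063
  C         -0.9041     1.808     1.808
  E           5.713     2.873     1.914
  solve Keq expr → x = 0.9041; check Q = 5.296
Then add 1.481 M of A.
Step 2:
                  A         L         C
  I           7.194     2.873     1.914
  C        -0.06545    0.1309    0.1309
  E           7.128     3.004     2.045
  solve Keq expr → x = 0.06545; check Q = 5.296

[L]_eq = 3.004 M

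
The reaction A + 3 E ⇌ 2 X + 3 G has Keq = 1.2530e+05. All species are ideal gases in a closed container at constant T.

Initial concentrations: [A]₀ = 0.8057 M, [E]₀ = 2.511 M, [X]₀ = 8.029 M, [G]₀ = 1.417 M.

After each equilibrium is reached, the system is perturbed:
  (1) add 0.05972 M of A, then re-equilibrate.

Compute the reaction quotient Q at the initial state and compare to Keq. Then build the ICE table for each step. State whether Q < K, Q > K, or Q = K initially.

Q₀ = 14.38; Q < K (proceeds forward)

Q₀ = 14.38 vs Keq = 1.2530e+05 ⇒ Q<K, forward
Step 1:
                  A         E         X         G
  init       0.8057     2.511     8.029     1.417
  Δ         -0.6514    -1.954     1.303     1.954
  eq         0.1543    0.5568     9.332     3.371
  solve Keq expr → x = 0.6514; check Q = 1.2530e+05
Then add 0.05972 M of A.
Step 2:
                  A         E         X         G
  init        0.214    0.5568     9.332     3.371
  Δ        -0.01326  -0.03978   0.02652   0.03978
  eq         0.2007     0.517     9.358     3.411
  solve Keq expr → x = 0.01326; check Q = 1.2530e+05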